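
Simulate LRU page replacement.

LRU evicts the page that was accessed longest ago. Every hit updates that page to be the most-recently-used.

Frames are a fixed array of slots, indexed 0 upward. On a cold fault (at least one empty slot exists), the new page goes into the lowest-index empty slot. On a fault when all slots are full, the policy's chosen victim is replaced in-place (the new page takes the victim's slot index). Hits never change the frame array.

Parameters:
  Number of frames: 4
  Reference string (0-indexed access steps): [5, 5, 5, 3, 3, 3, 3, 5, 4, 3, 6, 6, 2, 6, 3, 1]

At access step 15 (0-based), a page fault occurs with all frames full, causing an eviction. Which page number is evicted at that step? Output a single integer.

Answer: 4

Derivation:
Step 0: ref 5 -> FAULT, frames=[5,-,-,-]
Step 1: ref 5 -> HIT, frames=[5,-,-,-]
Step 2: ref 5 -> HIT, frames=[5,-,-,-]
Step 3: ref 3 -> FAULT, frames=[5,3,-,-]
Step 4: ref 3 -> HIT, frames=[5,3,-,-]
Step 5: ref 3 -> HIT, frames=[5,3,-,-]
Step 6: ref 3 -> HIT, frames=[5,3,-,-]
Step 7: ref 5 -> HIT, frames=[5,3,-,-]
Step 8: ref 4 -> FAULT, frames=[5,3,4,-]
Step 9: ref 3 -> HIT, frames=[5,3,4,-]
Step 10: ref 6 -> FAULT, frames=[5,3,4,6]
Step 11: ref 6 -> HIT, frames=[5,3,4,6]
Step 12: ref 2 -> FAULT, evict 5, frames=[2,3,4,6]
Step 13: ref 6 -> HIT, frames=[2,3,4,6]
Step 14: ref 3 -> HIT, frames=[2,3,4,6]
Step 15: ref 1 -> FAULT, evict 4, frames=[2,3,1,6]
At step 15: evicted page 4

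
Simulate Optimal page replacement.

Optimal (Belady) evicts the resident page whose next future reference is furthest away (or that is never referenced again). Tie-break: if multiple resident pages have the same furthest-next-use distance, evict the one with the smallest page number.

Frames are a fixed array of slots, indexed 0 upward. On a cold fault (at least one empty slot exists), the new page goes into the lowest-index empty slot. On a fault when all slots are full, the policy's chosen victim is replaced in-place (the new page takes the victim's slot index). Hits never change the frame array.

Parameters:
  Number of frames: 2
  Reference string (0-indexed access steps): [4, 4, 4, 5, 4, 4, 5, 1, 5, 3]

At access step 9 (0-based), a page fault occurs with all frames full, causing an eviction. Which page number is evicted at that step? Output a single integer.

Answer: 1

Derivation:
Step 0: ref 4 -> FAULT, frames=[4,-]
Step 1: ref 4 -> HIT, frames=[4,-]
Step 2: ref 4 -> HIT, frames=[4,-]
Step 3: ref 5 -> FAULT, frames=[4,5]
Step 4: ref 4 -> HIT, frames=[4,5]
Step 5: ref 4 -> HIT, frames=[4,5]
Step 6: ref 5 -> HIT, frames=[4,5]
Step 7: ref 1 -> FAULT, evict 4, frames=[1,5]
Step 8: ref 5 -> HIT, frames=[1,5]
Step 9: ref 3 -> FAULT, evict 1, frames=[3,5]
At step 9: evicted page 1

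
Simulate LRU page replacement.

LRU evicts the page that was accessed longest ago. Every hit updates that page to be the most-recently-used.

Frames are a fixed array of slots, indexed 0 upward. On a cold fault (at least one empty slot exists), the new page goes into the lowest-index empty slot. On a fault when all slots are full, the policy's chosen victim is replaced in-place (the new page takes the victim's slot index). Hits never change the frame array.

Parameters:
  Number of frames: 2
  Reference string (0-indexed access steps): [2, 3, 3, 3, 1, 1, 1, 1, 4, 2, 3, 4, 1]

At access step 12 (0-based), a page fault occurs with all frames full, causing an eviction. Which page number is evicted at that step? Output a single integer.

Step 0: ref 2 -> FAULT, frames=[2,-]
Step 1: ref 3 -> FAULT, frames=[2,3]
Step 2: ref 3 -> HIT, frames=[2,3]
Step 3: ref 3 -> HIT, frames=[2,3]
Step 4: ref 1 -> FAULT, evict 2, frames=[1,3]
Step 5: ref 1 -> HIT, frames=[1,3]
Step 6: ref 1 -> HIT, frames=[1,3]
Step 7: ref 1 -> HIT, frames=[1,3]
Step 8: ref 4 -> FAULT, evict 3, frames=[1,4]
Step 9: ref 2 -> FAULT, evict 1, frames=[2,4]
Step 10: ref 3 -> FAULT, evict 4, frames=[2,3]
Step 11: ref 4 -> FAULT, evict 2, frames=[4,3]
Step 12: ref 1 -> FAULT, evict 3, frames=[4,1]
At step 12: evicted page 3

Answer: 3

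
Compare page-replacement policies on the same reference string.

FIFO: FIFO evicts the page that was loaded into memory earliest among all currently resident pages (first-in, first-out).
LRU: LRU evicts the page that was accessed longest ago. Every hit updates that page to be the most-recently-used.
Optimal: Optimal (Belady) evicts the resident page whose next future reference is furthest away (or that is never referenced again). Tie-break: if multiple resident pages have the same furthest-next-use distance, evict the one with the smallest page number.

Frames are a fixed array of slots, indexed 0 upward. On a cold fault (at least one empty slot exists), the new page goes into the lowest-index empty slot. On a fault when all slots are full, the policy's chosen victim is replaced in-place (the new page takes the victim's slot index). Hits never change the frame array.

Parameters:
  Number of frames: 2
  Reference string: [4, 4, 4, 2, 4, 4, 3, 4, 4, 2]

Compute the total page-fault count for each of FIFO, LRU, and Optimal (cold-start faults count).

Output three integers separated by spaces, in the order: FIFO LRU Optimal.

--- FIFO ---
  step 0: ref 4 -> FAULT, frames=[4,-] (faults so far: 1)
  step 1: ref 4 -> HIT, frames=[4,-] (faults so far: 1)
  step 2: ref 4 -> HIT, frames=[4,-] (faults so far: 1)
  step 3: ref 2 -> FAULT, frames=[4,2] (faults so far: 2)
  step 4: ref 4 -> HIT, frames=[4,2] (faults so far: 2)
  step 5: ref 4 -> HIT, frames=[4,2] (faults so far: 2)
  step 6: ref 3 -> FAULT, evict 4, frames=[3,2] (faults so far: 3)
  step 7: ref 4 -> FAULT, evict 2, frames=[3,4] (faults so far: 4)
  step 8: ref 4 -> HIT, frames=[3,4] (faults so far: 4)
  step 9: ref 2 -> FAULT, evict 3, frames=[2,4] (faults so far: 5)
  FIFO total faults: 5
--- LRU ---
  step 0: ref 4 -> FAULT, frames=[4,-] (faults so far: 1)
  step 1: ref 4 -> HIT, frames=[4,-] (faults so far: 1)
  step 2: ref 4 -> HIT, frames=[4,-] (faults so far: 1)
  step 3: ref 2 -> FAULT, frames=[4,2] (faults so far: 2)
  step 4: ref 4 -> HIT, frames=[4,2] (faults so far: 2)
  step 5: ref 4 -> HIT, frames=[4,2] (faults so far: 2)
  step 6: ref 3 -> FAULT, evict 2, frames=[4,3] (faults so far: 3)
  step 7: ref 4 -> HIT, frames=[4,3] (faults so far: 3)
  step 8: ref 4 -> HIT, frames=[4,3] (faults so far: 3)
  step 9: ref 2 -> FAULT, evict 3, frames=[4,2] (faults so far: 4)
  LRU total faults: 4
--- Optimal ---
  step 0: ref 4 -> FAULT, frames=[4,-] (faults so far: 1)
  step 1: ref 4 -> HIT, frames=[4,-] (faults so far: 1)
  step 2: ref 4 -> HIT, frames=[4,-] (faults so far: 1)
  step 3: ref 2 -> FAULT, frames=[4,2] (faults so far: 2)
  step 4: ref 4 -> HIT, frames=[4,2] (faults so far: 2)
  step 5: ref 4 -> HIT, frames=[4,2] (faults so far: 2)
  step 6: ref 3 -> FAULT, evict 2, frames=[4,3] (faults so far: 3)
  step 7: ref 4 -> HIT, frames=[4,3] (faults so far: 3)
  step 8: ref 4 -> HIT, frames=[4,3] (faults so far: 3)
  step 9: ref 2 -> FAULT, evict 3, frames=[4,2] (faults so far: 4)
  Optimal total faults: 4

Answer: 5 4 4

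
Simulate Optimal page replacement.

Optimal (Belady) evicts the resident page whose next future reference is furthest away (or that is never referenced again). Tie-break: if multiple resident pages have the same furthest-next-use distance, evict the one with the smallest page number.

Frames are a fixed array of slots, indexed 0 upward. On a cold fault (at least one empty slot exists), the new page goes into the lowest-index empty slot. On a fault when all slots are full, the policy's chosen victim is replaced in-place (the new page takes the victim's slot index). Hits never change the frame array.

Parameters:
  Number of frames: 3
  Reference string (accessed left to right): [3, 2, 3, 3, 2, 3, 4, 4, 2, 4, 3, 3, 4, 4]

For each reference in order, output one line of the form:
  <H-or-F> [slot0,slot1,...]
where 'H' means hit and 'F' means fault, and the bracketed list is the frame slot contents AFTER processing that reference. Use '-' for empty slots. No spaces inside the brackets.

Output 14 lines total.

F [3,-,-]
F [3,2,-]
H [3,2,-]
H [3,2,-]
H [3,2,-]
H [3,2,-]
F [3,2,4]
H [3,2,4]
H [3,2,4]
H [3,2,4]
H [3,2,4]
H [3,2,4]
H [3,2,4]
H [3,2,4]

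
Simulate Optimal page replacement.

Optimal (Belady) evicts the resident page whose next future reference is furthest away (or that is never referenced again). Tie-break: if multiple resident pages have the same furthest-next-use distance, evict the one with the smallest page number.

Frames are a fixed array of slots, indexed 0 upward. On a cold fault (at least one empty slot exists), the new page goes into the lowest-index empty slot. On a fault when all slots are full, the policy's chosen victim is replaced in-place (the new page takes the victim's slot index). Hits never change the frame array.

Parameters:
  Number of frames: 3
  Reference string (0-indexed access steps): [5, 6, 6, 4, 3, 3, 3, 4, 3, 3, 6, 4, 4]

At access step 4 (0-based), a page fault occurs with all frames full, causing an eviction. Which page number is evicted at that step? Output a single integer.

Step 0: ref 5 -> FAULT, frames=[5,-,-]
Step 1: ref 6 -> FAULT, frames=[5,6,-]
Step 2: ref 6 -> HIT, frames=[5,6,-]
Step 3: ref 4 -> FAULT, frames=[5,6,4]
Step 4: ref 3 -> FAULT, evict 5, frames=[3,6,4]
At step 4: evicted page 5

Answer: 5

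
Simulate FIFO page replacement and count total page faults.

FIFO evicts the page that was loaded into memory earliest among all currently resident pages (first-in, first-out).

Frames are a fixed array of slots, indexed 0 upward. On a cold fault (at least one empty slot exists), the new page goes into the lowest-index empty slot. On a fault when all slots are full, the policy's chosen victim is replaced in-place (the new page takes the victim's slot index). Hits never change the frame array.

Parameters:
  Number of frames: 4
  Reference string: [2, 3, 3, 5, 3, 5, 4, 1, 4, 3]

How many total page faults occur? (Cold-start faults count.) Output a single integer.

Answer: 5

Derivation:
Step 0: ref 2 → FAULT, frames=[2,-,-,-]
Step 1: ref 3 → FAULT, frames=[2,3,-,-]
Step 2: ref 3 → HIT, frames=[2,3,-,-]
Step 3: ref 5 → FAULT, frames=[2,3,5,-]
Step 4: ref 3 → HIT, frames=[2,3,5,-]
Step 5: ref 5 → HIT, frames=[2,3,5,-]
Step 6: ref 4 → FAULT, frames=[2,3,5,4]
Step 7: ref 1 → FAULT (evict 2), frames=[1,3,5,4]
Step 8: ref 4 → HIT, frames=[1,3,5,4]
Step 9: ref 3 → HIT, frames=[1,3,5,4]
Total faults: 5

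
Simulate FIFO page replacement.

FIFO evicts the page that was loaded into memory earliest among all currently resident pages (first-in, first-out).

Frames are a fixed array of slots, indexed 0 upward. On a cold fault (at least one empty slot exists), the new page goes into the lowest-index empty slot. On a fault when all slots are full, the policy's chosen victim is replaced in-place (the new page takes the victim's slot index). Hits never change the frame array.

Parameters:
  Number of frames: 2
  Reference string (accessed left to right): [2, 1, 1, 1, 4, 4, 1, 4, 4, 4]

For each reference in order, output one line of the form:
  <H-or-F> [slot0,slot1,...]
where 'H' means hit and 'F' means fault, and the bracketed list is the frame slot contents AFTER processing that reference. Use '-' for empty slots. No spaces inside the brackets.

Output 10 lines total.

F [2,-]
F [2,1]
H [2,1]
H [2,1]
F [4,1]
H [4,1]
H [4,1]
H [4,1]
H [4,1]
H [4,1]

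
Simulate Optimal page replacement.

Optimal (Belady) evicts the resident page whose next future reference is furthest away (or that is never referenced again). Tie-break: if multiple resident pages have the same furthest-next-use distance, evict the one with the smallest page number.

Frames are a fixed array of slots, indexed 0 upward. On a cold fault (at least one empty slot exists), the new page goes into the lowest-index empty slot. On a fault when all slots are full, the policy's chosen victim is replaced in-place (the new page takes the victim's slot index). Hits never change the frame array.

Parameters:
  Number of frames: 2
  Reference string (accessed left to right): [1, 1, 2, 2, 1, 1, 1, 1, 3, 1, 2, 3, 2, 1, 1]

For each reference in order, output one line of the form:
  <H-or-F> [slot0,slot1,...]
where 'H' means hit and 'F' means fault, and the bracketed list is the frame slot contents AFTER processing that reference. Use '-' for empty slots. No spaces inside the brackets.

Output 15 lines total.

F [1,-]
H [1,-]
F [1,2]
H [1,2]
H [1,2]
H [1,2]
H [1,2]
H [1,2]
F [1,3]
H [1,3]
F [2,3]
H [2,3]
H [2,3]
F [1,3]
H [1,3]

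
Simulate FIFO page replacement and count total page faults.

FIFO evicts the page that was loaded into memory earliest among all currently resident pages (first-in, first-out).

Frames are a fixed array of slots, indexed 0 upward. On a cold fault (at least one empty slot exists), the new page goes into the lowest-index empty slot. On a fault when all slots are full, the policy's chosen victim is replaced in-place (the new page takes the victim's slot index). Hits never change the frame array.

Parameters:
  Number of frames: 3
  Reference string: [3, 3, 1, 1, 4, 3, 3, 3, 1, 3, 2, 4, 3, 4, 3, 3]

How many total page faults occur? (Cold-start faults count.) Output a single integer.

Step 0: ref 3 → FAULT, frames=[3,-,-]
Step 1: ref 3 → HIT, frames=[3,-,-]
Step 2: ref 1 → FAULT, frames=[3,1,-]
Step 3: ref 1 → HIT, frames=[3,1,-]
Step 4: ref 4 → FAULT, frames=[3,1,4]
Step 5: ref 3 → HIT, frames=[3,1,4]
Step 6: ref 3 → HIT, frames=[3,1,4]
Step 7: ref 3 → HIT, frames=[3,1,4]
Step 8: ref 1 → HIT, frames=[3,1,4]
Step 9: ref 3 → HIT, frames=[3,1,4]
Step 10: ref 2 → FAULT (evict 3), frames=[2,1,4]
Step 11: ref 4 → HIT, frames=[2,1,4]
Step 12: ref 3 → FAULT (evict 1), frames=[2,3,4]
Step 13: ref 4 → HIT, frames=[2,3,4]
Step 14: ref 3 → HIT, frames=[2,3,4]
Step 15: ref 3 → HIT, frames=[2,3,4]
Total faults: 5

Answer: 5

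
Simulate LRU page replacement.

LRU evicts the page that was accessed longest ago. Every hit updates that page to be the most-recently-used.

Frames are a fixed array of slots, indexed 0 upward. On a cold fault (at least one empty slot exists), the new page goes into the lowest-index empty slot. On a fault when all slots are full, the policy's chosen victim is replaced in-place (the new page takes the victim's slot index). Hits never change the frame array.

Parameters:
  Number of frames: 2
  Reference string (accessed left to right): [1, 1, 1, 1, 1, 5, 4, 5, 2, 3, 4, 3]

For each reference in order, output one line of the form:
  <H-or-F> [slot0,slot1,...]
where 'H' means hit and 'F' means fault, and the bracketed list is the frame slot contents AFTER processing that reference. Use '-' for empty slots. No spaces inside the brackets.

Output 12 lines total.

F [1,-]
H [1,-]
H [1,-]
H [1,-]
H [1,-]
F [1,5]
F [4,5]
H [4,5]
F [2,5]
F [2,3]
F [4,3]
H [4,3]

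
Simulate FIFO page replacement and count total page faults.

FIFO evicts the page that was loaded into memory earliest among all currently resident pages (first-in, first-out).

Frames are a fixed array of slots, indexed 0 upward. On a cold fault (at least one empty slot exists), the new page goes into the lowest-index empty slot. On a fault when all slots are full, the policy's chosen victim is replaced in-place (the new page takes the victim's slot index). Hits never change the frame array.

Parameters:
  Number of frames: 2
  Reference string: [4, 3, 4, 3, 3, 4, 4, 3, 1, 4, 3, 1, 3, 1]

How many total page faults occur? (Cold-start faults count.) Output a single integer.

Answer: 6

Derivation:
Step 0: ref 4 → FAULT, frames=[4,-]
Step 1: ref 3 → FAULT, frames=[4,3]
Step 2: ref 4 → HIT, frames=[4,3]
Step 3: ref 3 → HIT, frames=[4,3]
Step 4: ref 3 → HIT, frames=[4,3]
Step 5: ref 4 → HIT, frames=[4,3]
Step 6: ref 4 → HIT, frames=[4,3]
Step 7: ref 3 → HIT, frames=[4,3]
Step 8: ref 1 → FAULT (evict 4), frames=[1,3]
Step 9: ref 4 → FAULT (evict 3), frames=[1,4]
Step 10: ref 3 → FAULT (evict 1), frames=[3,4]
Step 11: ref 1 → FAULT (evict 4), frames=[3,1]
Step 12: ref 3 → HIT, frames=[3,1]
Step 13: ref 1 → HIT, frames=[3,1]
Total faults: 6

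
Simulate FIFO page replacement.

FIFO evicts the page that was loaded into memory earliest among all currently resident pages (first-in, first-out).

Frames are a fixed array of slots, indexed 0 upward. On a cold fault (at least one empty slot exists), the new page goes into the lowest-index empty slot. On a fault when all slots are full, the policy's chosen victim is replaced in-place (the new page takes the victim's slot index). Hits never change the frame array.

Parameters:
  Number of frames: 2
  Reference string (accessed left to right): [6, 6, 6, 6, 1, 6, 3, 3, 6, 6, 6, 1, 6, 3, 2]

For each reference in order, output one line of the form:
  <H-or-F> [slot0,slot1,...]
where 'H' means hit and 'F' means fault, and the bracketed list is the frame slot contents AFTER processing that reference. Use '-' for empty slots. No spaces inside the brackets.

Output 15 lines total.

F [6,-]
H [6,-]
H [6,-]
H [6,-]
F [6,1]
H [6,1]
F [3,1]
H [3,1]
F [3,6]
H [3,6]
H [3,6]
F [1,6]
H [1,6]
F [1,3]
F [2,3]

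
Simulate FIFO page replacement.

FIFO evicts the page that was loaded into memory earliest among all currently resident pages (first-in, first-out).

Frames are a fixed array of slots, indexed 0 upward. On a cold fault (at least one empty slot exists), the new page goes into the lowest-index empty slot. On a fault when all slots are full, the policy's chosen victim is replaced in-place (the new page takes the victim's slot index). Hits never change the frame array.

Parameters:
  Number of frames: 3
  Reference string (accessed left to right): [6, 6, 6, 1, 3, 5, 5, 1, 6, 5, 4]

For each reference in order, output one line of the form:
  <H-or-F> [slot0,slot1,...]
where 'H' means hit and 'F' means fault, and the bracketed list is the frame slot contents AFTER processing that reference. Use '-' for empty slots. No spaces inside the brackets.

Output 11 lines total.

F [6,-,-]
H [6,-,-]
H [6,-,-]
F [6,1,-]
F [6,1,3]
F [5,1,3]
H [5,1,3]
H [5,1,3]
F [5,6,3]
H [5,6,3]
F [5,6,4]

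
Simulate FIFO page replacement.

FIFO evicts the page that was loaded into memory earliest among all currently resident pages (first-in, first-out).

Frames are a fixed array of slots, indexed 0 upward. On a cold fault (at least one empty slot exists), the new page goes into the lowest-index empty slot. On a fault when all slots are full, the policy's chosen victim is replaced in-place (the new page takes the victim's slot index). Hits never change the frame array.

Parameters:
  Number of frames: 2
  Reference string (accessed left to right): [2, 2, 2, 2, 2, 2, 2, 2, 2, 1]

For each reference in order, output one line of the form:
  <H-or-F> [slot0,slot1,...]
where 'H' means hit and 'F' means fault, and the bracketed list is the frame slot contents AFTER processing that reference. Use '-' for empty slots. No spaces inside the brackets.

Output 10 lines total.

F [2,-]
H [2,-]
H [2,-]
H [2,-]
H [2,-]
H [2,-]
H [2,-]
H [2,-]
H [2,-]
F [2,1]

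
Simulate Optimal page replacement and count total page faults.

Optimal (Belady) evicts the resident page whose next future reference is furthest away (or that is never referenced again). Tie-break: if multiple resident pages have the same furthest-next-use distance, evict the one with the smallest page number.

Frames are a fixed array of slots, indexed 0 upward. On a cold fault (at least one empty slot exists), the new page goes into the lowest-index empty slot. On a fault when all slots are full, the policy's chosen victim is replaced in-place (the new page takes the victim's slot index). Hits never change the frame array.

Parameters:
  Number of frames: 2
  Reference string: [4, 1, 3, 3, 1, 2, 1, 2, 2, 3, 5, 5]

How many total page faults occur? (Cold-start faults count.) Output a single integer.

Answer: 6

Derivation:
Step 0: ref 4 → FAULT, frames=[4,-]
Step 1: ref 1 → FAULT, frames=[4,1]
Step 2: ref 3 → FAULT (evict 4), frames=[3,1]
Step 3: ref 3 → HIT, frames=[3,1]
Step 4: ref 1 → HIT, frames=[3,1]
Step 5: ref 2 → FAULT (evict 3), frames=[2,1]
Step 6: ref 1 → HIT, frames=[2,1]
Step 7: ref 2 → HIT, frames=[2,1]
Step 8: ref 2 → HIT, frames=[2,1]
Step 9: ref 3 → FAULT (evict 1), frames=[2,3]
Step 10: ref 5 → FAULT (evict 2), frames=[5,3]
Step 11: ref 5 → HIT, frames=[5,3]
Total faults: 6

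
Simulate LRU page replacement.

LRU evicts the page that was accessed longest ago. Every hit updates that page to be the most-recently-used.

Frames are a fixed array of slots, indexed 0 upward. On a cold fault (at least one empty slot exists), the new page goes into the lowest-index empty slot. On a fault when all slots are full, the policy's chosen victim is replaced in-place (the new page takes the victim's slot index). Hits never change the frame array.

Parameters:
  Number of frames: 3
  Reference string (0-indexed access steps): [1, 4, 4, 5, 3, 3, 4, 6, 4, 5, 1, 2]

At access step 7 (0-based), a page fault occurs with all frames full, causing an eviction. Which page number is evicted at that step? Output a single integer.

Answer: 5

Derivation:
Step 0: ref 1 -> FAULT, frames=[1,-,-]
Step 1: ref 4 -> FAULT, frames=[1,4,-]
Step 2: ref 4 -> HIT, frames=[1,4,-]
Step 3: ref 5 -> FAULT, frames=[1,4,5]
Step 4: ref 3 -> FAULT, evict 1, frames=[3,4,5]
Step 5: ref 3 -> HIT, frames=[3,4,5]
Step 6: ref 4 -> HIT, frames=[3,4,5]
Step 7: ref 6 -> FAULT, evict 5, frames=[3,4,6]
At step 7: evicted page 5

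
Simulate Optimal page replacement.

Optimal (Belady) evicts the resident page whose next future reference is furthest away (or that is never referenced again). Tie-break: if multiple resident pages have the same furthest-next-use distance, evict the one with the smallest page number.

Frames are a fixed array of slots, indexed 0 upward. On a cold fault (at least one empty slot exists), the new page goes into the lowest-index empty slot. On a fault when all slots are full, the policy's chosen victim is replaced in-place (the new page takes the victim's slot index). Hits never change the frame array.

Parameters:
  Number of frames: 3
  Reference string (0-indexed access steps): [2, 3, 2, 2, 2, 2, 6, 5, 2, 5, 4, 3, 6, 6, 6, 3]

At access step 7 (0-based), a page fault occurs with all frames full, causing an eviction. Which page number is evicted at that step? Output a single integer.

Step 0: ref 2 -> FAULT, frames=[2,-,-]
Step 1: ref 3 -> FAULT, frames=[2,3,-]
Step 2: ref 2 -> HIT, frames=[2,3,-]
Step 3: ref 2 -> HIT, frames=[2,3,-]
Step 4: ref 2 -> HIT, frames=[2,3,-]
Step 5: ref 2 -> HIT, frames=[2,3,-]
Step 6: ref 6 -> FAULT, frames=[2,3,6]
Step 7: ref 5 -> FAULT, evict 6, frames=[2,3,5]
At step 7: evicted page 6

Answer: 6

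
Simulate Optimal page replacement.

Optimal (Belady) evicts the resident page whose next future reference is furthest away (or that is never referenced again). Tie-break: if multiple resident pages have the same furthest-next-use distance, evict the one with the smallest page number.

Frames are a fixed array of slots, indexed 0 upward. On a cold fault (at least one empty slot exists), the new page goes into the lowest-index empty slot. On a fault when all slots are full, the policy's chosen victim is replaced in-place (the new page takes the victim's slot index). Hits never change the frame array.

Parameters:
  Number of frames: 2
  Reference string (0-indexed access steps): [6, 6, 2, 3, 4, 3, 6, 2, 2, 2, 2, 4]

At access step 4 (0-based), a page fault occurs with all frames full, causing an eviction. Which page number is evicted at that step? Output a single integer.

Answer: 6

Derivation:
Step 0: ref 6 -> FAULT, frames=[6,-]
Step 1: ref 6 -> HIT, frames=[6,-]
Step 2: ref 2 -> FAULT, frames=[6,2]
Step 3: ref 3 -> FAULT, evict 2, frames=[6,3]
Step 4: ref 4 -> FAULT, evict 6, frames=[4,3]
At step 4: evicted page 6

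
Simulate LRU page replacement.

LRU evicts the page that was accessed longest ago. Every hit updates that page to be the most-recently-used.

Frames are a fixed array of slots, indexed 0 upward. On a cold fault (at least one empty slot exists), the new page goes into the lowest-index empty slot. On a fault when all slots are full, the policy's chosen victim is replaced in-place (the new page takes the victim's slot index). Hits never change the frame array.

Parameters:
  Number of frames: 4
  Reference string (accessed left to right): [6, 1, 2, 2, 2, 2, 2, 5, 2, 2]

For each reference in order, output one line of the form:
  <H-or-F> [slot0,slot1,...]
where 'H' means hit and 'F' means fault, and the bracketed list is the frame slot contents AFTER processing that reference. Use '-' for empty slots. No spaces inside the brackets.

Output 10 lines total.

F [6,-,-,-]
F [6,1,-,-]
F [6,1,2,-]
H [6,1,2,-]
H [6,1,2,-]
H [6,1,2,-]
H [6,1,2,-]
F [6,1,2,5]
H [6,1,2,5]
H [6,1,2,5]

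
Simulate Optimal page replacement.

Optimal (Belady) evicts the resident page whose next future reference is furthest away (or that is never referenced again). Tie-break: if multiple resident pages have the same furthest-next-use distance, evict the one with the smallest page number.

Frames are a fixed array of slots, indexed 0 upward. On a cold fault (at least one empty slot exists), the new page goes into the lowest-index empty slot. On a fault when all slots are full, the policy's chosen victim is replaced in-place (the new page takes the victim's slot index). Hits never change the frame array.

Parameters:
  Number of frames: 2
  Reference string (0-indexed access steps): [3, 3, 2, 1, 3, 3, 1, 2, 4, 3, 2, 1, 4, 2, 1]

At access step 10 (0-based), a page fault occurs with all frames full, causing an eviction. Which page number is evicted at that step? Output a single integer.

Answer: 3

Derivation:
Step 0: ref 3 -> FAULT, frames=[3,-]
Step 1: ref 3 -> HIT, frames=[3,-]
Step 2: ref 2 -> FAULT, frames=[3,2]
Step 3: ref 1 -> FAULT, evict 2, frames=[3,1]
Step 4: ref 3 -> HIT, frames=[3,1]
Step 5: ref 3 -> HIT, frames=[3,1]
Step 6: ref 1 -> HIT, frames=[3,1]
Step 7: ref 2 -> FAULT, evict 1, frames=[3,2]
Step 8: ref 4 -> FAULT, evict 2, frames=[3,4]
Step 9: ref 3 -> HIT, frames=[3,4]
Step 10: ref 2 -> FAULT, evict 3, frames=[2,4]
At step 10: evicted page 3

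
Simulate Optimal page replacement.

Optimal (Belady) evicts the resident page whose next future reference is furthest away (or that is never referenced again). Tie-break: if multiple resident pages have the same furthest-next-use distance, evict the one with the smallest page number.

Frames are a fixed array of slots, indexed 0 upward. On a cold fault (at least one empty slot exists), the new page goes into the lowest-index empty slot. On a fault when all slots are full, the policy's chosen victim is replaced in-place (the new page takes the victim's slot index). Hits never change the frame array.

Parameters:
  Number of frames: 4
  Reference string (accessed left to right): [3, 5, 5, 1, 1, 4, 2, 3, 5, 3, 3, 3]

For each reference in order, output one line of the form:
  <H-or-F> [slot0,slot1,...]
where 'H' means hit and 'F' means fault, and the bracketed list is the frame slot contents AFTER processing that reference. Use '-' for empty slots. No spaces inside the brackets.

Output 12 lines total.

F [3,-,-,-]
F [3,5,-,-]
H [3,5,-,-]
F [3,5,1,-]
H [3,5,1,-]
F [3,5,1,4]
F [3,5,2,4]
H [3,5,2,4]
H [3,5,2,4]
H [3,5,2,4]
H [3,5,2,4]
H [3,5,2,4]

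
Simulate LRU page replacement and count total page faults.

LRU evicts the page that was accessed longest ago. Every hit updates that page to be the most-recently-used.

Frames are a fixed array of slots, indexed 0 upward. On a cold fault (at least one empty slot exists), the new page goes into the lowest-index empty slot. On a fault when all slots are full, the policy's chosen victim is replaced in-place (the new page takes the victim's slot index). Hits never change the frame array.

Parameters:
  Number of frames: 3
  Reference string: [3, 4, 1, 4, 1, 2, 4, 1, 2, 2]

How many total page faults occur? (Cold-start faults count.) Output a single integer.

Answer: 4

Derivation:
Step 0: ref 3 → FAULT, frames=[3,-,-]
Step 1: ref 4 → FAULT, frames=[3,4,-]
Step 2: ref 1 → FAULT, frames=[3,4,1]
Step 3: ref 4 → HIT, frames=[3,4,1]
Step 4: ref 1 → HIT, frames=[3,4,1]
Step 5: ref 2 → FAULT (evict 3), frames=[2,4,1]
Step 6: ref 4 → HIT, frames=[2,4,1]
Step 7: ref 1 → HIT, frames=[2,4,1]
Step 8: ref 2 → HIT, frames=[2,4,1]
Step 9: ref 2 → HIT, frames=[2,4,1]
Total faults: 4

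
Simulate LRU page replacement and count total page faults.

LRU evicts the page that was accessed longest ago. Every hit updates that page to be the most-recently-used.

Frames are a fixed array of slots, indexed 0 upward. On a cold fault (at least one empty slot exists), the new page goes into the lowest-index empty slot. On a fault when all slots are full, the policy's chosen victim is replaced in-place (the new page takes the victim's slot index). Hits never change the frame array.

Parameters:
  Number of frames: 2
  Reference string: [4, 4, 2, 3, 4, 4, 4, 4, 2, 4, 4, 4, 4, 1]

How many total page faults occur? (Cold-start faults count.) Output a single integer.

Answer: 6

Derivation:
Step 0: ref 4 → FAULT, frames=[4,-]
Step 1: ref 4 → HIT, frames=[4,-]
Step 2: ref 2 → FAULT, frames=[4,2]
Step 3: ref 3 → FAULT (evict 4), frames=[3,2]
Step 4: ref 4 → FAULT (evict 2), frames=[3,4]
Step 5: ref 4 → HIT, frames=[3,4]
Step 6: ref 4 → HIT, frames=[3,4]
Step 7: ref 4 → HIT, frames=[3,4]
Step 8: ref 2 → FAULT (evict 3), frames=[2,4]
Step 9: ref 4 → HIT, frames=[2,4]
Step 10: ref 4 → HIT, frames=[2,4]
Step 11: ref 4 → HIT, frames=[2,4]
Step 12: ref 4 → HIT, frames=[2,4]
Step 13: ref 1 → FAULT (evict 2), frames=[1,4]
Total faults: 6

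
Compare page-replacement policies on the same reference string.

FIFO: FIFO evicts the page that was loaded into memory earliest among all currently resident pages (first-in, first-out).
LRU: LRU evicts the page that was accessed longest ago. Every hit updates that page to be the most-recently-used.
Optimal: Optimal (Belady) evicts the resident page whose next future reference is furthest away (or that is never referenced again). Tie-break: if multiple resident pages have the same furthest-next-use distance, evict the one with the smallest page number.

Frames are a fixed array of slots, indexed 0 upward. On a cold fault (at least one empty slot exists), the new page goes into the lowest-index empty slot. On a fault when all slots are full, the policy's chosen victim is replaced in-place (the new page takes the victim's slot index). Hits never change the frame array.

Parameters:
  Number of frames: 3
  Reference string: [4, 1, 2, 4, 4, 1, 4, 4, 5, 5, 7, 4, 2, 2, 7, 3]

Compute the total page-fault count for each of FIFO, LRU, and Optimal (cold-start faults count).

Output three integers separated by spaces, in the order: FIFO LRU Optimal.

Answer: 8 7 6

Derivation:
--- FIFO ---
  step 0: ref 4 -> FAULT, frames=[4,-,-] (faults so far: 1)
  step 1: ref 1 -> FAULT, frames=[4,1,-] (faults so far: 2)
  step 2: ref 2 -> FAULT, frames=[4,1,2] (faults so far: 3)
  step 3: ref 4 -> HIT, frames=[4,1,2] (faults so far: 3)
  step 4: ref 4 -> HIT, frames=[4,1,2] (faults so far: 3)
  step 5: ref 1 -> HIT, frames=[4,1,2] (faults so far: 3)
  step 6: ref 4 -> HIT, frames=[4,1,2] (faults so far: 3)
  step 7: ref 4 -> HIT, frames=[4,1,2] (faults so far: 3)
  step 8: ref 5 -> FAULT, evict 4, frames=[5,1,2] (faults so far: 4)
  step 9: ref 5 -> HIT, frames=[5,1,2] (faults so far: 4)
  step 10: ref 7 -> FAULT, evict 1, frames=[5,7,2] (faults so far: 5)
  step 11: ref 4 -> FAULT, evict 2, frames=[5,7,4] (faults so far: 6)
  step 12: ref 2 -> FAULT, evict 5, frames=[2,7,4] (faults so far: 7)
  step 13: ref 2 -> HIT, frames=[2,7,4] (faults so far: 7)
  step 14: ref 7 -> HIT, frames=[2,7,4] (faults so far: 7)
  step 15: ref 3 -> FAULT, evict 7, frames=[2,3,4] (faults so far: 8)
  FIFO total faults: 8
--- LRU ---
  step 0: ref 4 -> FAULT, frames=[4,-,-] (faults so far: 1)
  step 1: ref 1 -> FAULT, frames=[4,1,-] (faults so far: 2)
  step 2: ref 2 -> FAULT, frames=[4,1,2] (faults so far: 3)
  step 3: ref 4 -> HIT, frames=[4,1,2] (faults so far: 3)
  step 4: ref 4 -> HIT, frames=[4,1,2] (faults so far: 3)
  step 5: ref 1 -> HIT, frames=[4,1,2] (faults so far: 3)
  step 6: ref 4 -> HIT, frames=[4,1,2] (faults so far: 3)
  step 7: ref 4 -> HIT, frames=[4,1,2] (faults so far: 3)
  step 8: ref 5 -> FAULT, evict 2, frames=[4,1,5] (faults so far: 4)
  step 9: ref 5 -> HIT, frames=[4,1,5] (faults so far: 4)
  step 10: ref 7 -> FAULT, evict 1, frames=[4,7,5] (faults so far: 5)
  step 11: ref 4 -> HIT, frames=[4,7,5] (faults so far: 5)
  step 12: ref 2 -> FAULT, evict 5, frames=[4,7,2] (faults so far: 6)
  step 13: ref 2 -> HIT, frames=[4,7,2] (faults so far: 6)
  step 14: ref 7 -> HIT, frames=[4,7,2] (faults so far: 6)
  step 15: ref 3 -> FAULT, evict 4, frames=[3,7,2] (faults so far: 7)
  LRU total faults: 7
--- Optimal ---
  step 0: ref 4 -> FAULT, frames=[4,-,-] (faults so far: 1)
  step 1: ref 1 -> FAULT, frames=[4,1,-] (faults so far: 2)
  step 2: ref 2 -> FAULT, frames=[4,1,2] (faults so far: 3)
  step 3: ref 4 -> HIT, frames=[4,1,2] (faults so far: 3)
  step 4: ref 4 -> HIT, frames=[4,1,2] (faults so far: 3)
  step 5: ref 1 -> HIT, frames=[4,1,2] (faults so far: 3)
  step 6: ref 4 -> HIT, frames=[4,1,2] (faults so far: 3)
  step 7: ref 4 -> HIT, frames=[4,1,2] (faults so far: 3)
  step 8: ref 5 -> FAULT, evict 1, frames=[4,5,2] (faults so far: 4)
  step 9: ref 5 -> HIT, frames=[4,5,2] (faults so far: 4)
  step 10: ref 7 -> FAULT, evict 5, frames=[4,7,2] (faults so far: 5)
  step 11: ref 4 -> HIT, frames=[4,7,2] (faults so far: 5)
  step 12: ref 2 -> HIT, frames=[4,7,2] (faults so far: 5)
  step 13: ref 2 -> HIT, frames=[4,7,2] (faults so far: 5)
  step 14: ref 7 -> HIT, frames=[4,7,2] (faults so far: 5)
  step 15: ref 3 -> FAULT, evict 2, frames=[4,7,3] (faults so far: 6)
  Optimal total faults: 6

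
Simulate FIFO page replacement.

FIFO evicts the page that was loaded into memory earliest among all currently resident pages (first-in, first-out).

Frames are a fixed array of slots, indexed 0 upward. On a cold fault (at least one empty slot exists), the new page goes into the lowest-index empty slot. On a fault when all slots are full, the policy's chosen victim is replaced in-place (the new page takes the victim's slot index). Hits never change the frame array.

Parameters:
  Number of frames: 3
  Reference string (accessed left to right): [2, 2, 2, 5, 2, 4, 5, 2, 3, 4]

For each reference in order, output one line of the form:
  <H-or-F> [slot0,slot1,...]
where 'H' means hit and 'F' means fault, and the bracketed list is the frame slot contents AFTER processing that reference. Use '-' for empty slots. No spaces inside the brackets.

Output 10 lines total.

F [2,-,-]
H [2,-,-]
H [2,-,-]
F [2,5,-]
H [2,5,-]
F [2,5,4]
H [2,5,4]
H [2,5,4]
F [3,5,4]
H [3,5,4]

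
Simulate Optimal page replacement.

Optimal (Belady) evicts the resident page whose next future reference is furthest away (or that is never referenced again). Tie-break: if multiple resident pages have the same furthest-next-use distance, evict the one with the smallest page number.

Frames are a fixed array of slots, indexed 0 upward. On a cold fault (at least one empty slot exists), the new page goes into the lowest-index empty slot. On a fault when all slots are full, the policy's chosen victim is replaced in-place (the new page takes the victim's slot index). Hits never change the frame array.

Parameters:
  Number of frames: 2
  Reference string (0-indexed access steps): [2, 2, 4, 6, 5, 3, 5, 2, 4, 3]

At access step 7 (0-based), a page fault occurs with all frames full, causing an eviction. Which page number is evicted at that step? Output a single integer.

Answer: 5

Derivation:
Step 0: ref 2 -> FAULT, frames=[2,-]
Step 1: ref 2 -> HIT, frames=[2,-]
Step 2: ref 4 -> FAULT, frames=[2,4]
Step 3: ref 6 -> FAULT, evict 4, frames=[2,6]
Step 4: ref 5 -> FAULT, evict 6, frames=[2,5]
Step 5: ref 3 -> FAULT, evict 2, frames=[3,5]
Step 6: ref 5 -> HIT, frames=[3,5]
Step 7: ref 2 -> FAULT, evict 5, frames=[3,2]
At step 7: evicted page 5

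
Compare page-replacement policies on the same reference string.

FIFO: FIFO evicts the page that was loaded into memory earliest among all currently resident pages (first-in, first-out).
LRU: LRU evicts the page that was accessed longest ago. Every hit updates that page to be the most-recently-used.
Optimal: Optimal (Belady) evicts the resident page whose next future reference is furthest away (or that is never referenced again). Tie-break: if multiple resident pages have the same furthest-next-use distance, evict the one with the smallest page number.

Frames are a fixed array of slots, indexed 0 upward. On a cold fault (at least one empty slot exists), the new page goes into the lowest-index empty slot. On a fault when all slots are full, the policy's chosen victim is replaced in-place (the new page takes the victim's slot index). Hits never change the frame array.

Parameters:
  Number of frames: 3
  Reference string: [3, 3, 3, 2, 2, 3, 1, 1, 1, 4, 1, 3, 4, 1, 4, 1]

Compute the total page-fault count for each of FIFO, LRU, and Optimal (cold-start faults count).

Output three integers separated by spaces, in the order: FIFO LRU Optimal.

Answer: 5 4 4

Derivation:
--- FIFO ---
  step 0: ref 3 -> FAULT, frames=[3,-,-] (faults so far: 1)
  step 1: ref 3 -> HIT, frames=[3,-,-] (faults so far: 1)
  step 2: ref 3 -> HIT, frames=[3,-,-] (faults so far: 1)
  step 3: ref 2 -> FAULT, frames=[3,2,-] (faults so far: 2)
  step 4: ref 2 -> HIT, frames=[3,2,-] (faults so far: 2)
  step 5: ref 3 -> HIT, frames=[3,2,-] (faults so far: 2)
  step 6: ref 1 -> FAULT, frames=[3,2,1] (faults so far: 3)
  step 7: ref 1 -> HIT, frames=[3,2,1] (faults so far: 3)
  step 8: ref 1 -> HIT, frames=[3,2,1] (faults so far: 3)
  step 9: ref 4 -> FAULT, evict 3, frames=[4,2,1] (faults so far: 4)
  step 10: ref 1 -> HIT, frames=[4,2,1] (faults so far: 4)
  step 11: ref 3 -> FAULT, evict 2, frames=[4,3,1] (faults so far: 5)
  step 12: ref 4 -> HIT, frames=[4,3,1] (faults so far: 5)
  step 13: ref 1 -> HIT, frames=[4,3,1] (faults so far: 5)
  step 14: ref 4 -> HIT, frames=[4,3,1] (faults so far: 5)
  step 15: ref 1 -> HIT, frames=[4,3,1] (faults so far: 5)
  FIFO total faults: 5
--- LRU ---
  step 0: ref 3 -> FAULT, frames=[3,-,-] (faults so far: 1)
  step 1: ref 3 -> HIT, frames=[3,-,-] (faults so far: 1)
  step 2: ref 3 -> HIT, frames=[3,-,-] (faults so far: 1)
  step 3: ref 2 -> FAULT, frames=[3,2,-] (faults so far: 2)
  step 4: ref 2 -> HIT, frames=[3,2,-] (faults so far: 2)
  step 5: ref 3 -> HIT, frames=[3,2,-] (faults so far: 2)
  step 6: ref 1 -> FAULT, frames=[3,2,1] (faults so far: 3)
  step 7: ref 1 -> HIT, frames=[3,2,1] (faults so far: 3)
  step 8: ref 1 -> HIT, frames=[3,2,1] (faults so far: 3)
  step 9: ref 4 -> FAULT, evict 2, frames=[3,4,1] (faults so far: 4)
  step 10: ref 1 -> HIT, frames=[3,4,1] (faults so far: 4)
  step 11: ref 3 -> HIT, frames=[3,4,1] (faults so far: 4)
  step 12: ref 4 -> HIT, frames=[3,4,1] (faults so far: 4)
  step 13: ref 1 -> HIT, frames=[3,4,1] (faults so far: 4)
  step 14: ref 4 -> HIT, frames=[3,4,1] (faults so far: 4)
  step 15: ref 1 -> HIT, frames=[3,4,1] (faults so far: 4)
  LRU total faults: 4
--- Optimal ---
  step 0: ref 3 -> FAULT, frames=[3,-,-] (faults so far: 1)
  step 1: ref 3 -> HIT, frames=[3,-,-] (faults so far: 1)
  step 2: ref 3 -> HIT, frames=[3,-,-] (faults so far: 1)
  step 3: ref 2 -> FAULT, frames=[3,2,-] (faults so far: 2)
  step 4: ref 2 -> HIT, frames=[3,2,-] (faults so far: 2)
  step 5: ref 3 -> HIT, frames=[3,2,-] (faults so far: 2)
  step 6: ref 1 -> FAULT, frames=[3,2,1] (faults so far: 3)
  step 7: ref 1 -> HIT, frames=[3,2,1] (faults so far: 3)
  step 8: ref 1 -> HIT, frames=[3,2,1] (faults so far: 3)
  step 9: ref 4 -> FAULT, evict 2, frames=[3,4,1] (faults so far: 4)
  step 10: ref 1 -> HIT, frames=[3,4,1] (faults so far: 4)
  step 11: ref 3 -> HIT, frames=[3,4,1] (faults so far: 4)
  step 12: ref 4 -> HIT, frames=[3,4,1] (faults so far: 4)
  step 13: ref 1 -> HIT, frames=[3,4,1] (faults so far: 4)
  step 14: ref 4 -> HIT, frames=[3,4,1] (faults so far: 4)
  step 15: ref 1 -> HIT, frames=[3,4,1] (faults so far: 4)
  Optimal total faults: 4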